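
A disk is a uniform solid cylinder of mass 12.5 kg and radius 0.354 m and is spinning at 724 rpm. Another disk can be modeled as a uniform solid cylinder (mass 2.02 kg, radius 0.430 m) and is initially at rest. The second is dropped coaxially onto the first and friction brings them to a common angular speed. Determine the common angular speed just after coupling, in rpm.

|ω_f| ≈ 585 rpm

No external torque acts about the common axis, so total angular momentum is conserved.
Moments of inertia: I_A = ½(12.5)(0.354)² = 0.7832 kg·m²; I_B = ½(2.02)(0.430)² = 0.1867 kg·m².
Taking A's sense as positive: L = (0.7832)(724) = 567.1 kg·m²·rpm.
Combined I = 0.7832 + 0.1867 = 0.9700 kg·m².
ω_f = L / I = 567.1 / 0.9700 = 584.6 rpm.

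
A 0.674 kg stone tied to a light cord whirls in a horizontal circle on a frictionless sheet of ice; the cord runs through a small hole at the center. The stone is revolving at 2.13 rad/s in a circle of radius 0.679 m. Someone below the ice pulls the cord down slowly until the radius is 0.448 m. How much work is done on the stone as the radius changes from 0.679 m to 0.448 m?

W ≈ 0.914 J

No torque about the axis ⇒ m r₁² ω₁ = m r₂² ω₂.
ω₂ = ω₁ (r₁/r₂)² = (2.13)(0.679/0.448)² = 4.893 rad/s.
W = ΔKE = ½m(v₂² − v₁²) = 0.9143 J.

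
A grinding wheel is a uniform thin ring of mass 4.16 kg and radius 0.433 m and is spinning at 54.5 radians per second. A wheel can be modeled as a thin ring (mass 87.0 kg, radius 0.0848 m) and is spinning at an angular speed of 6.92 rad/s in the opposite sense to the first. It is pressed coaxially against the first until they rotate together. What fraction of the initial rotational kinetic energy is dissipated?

fraction ≈ 0.558

The coupling torques are internal; angular momentum about the shared axis is conserved.
Moments of inertia: I_A = (4.16)(0.433)² = 0.7800 kg·m²; I_B = (87.0)(0.0848)² = 0.6256 kg·m².
Taking A's sense as positive: L = (0.7800)(54.5) − (0.6256)(6.92) = 38.18 kg·m²·rad/s.
Combined I = 0.7800 + 0.6256 = 1.406 kg·m².
ω_f = L / I = 38.18 / 1.406 = 27.16 rad/s.
KE_i = ½ΣIω² = 1173 J; KE_f = ½(1.406)(27.16)² = 518.5 J.
Fraction dissipated = (KE_i − KE_f)/KE_i = 0.5581.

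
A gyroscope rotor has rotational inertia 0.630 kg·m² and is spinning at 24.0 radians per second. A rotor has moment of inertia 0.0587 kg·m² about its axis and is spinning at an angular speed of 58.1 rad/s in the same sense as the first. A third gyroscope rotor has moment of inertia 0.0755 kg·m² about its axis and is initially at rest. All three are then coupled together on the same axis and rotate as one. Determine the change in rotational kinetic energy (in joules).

No external torque acts about the common axis, so total angular momentum is conserved.
Taking A's sense as positive: L = (0.6300)(24.0) + (0.05870)(58.1) = 18.53 kg·m²·rad/s.
Combined I = 0.6300 + 0.05870 + 0.07550 = 0.7642 kg·m².
ω_f = L / I = 18.53 / 0.7642 = 24.25 rad/s.
KE_i = ½ΣIω² = 280.5 J; KE_f = ½(0.7642)(24.25)² = 224.7 J.

ΔKE ≈ -55.8 J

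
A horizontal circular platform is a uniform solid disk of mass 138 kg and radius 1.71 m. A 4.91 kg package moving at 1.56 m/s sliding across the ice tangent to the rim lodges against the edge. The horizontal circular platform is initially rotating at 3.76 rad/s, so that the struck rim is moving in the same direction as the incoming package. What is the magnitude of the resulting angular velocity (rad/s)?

|ω_f| ≈ 3.57 rad/s

About the central axle the impulsive forces during the collision are internal, so angular momentum about that axis is conserved.
I_p = ½(138)(1.71)² = 201.8 kg·m². Taking the sense of the package's angular momentum as positive, L_{package} = m v R = (4.91)(1.56)(1.71) = 13.10 kg·m²/s.
L_i = +I_p ω_p + m v R = +(201.8)(3.76) + 13.10 = 771.7 kg·m²/s.
After sticking, I_f = I_p + m R² = 201.8 + (4.91)(1.71)² = 216.1 kg·m².
ω_f = L_i / I_f = 771.7 / 216.1 = 3.571 rad/s.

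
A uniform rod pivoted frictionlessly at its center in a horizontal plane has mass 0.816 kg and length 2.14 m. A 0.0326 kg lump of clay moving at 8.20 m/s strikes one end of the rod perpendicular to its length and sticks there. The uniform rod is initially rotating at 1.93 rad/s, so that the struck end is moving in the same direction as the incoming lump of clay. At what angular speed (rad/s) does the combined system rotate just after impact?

|ω_f| ≈ 2.54 rad/s

The axle reaction passes through the pivot and exerts no torque about it; angular momentum about the pivot is conserved through the impact.
I_p = (1/12)(0.816)(2.14)² = 0.3114 kg·m². Taking the sense of the lump of clay's angular momentum as positive, L_{lump} = m v R = (0.0326)(8.20)(2.14/2) = 0.2860 kg·m²/s.
L_i = +I_p ω_p + m v R = +(0.3114)(1.93) + 0.2860 = 0.8871 kg·m²/s.
After sticking, I_f = I_p + m R² = 0.3114 + (0.0326)(2.14/2)² = 0.3487 kg·m².
ω_f = L_i / I_f = 0.8871 / 0.3487 = 2.544 rad/s.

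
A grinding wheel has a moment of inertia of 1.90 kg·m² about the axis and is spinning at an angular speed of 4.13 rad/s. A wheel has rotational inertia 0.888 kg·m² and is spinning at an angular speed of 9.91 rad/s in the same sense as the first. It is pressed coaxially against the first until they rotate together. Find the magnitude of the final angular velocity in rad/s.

The coupling torques are internal; angular momentum about the shared axis is conserved.
Taking A's sense as positive: L = (1.900)(4.13) + (0.8880)(9.91) = 16.65 kg·m²·rad/s.
Combined I = 1.900 + 0.8880 = 2.788 kg·m².
ω_f = L / I = 16.65 / 2.788 = 5.971 rad/s.

|ω_f| ≈ 5.97 rad/s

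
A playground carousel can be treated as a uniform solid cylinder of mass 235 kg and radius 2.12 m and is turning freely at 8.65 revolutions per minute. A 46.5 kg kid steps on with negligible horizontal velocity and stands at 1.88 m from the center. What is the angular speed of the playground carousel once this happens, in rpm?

The added mass arrives with no angular momentum about the center, and any external torque about the center is negligible, so the system's angular momentum is conserved.
I_p = ½(235)(2.12)² = 528.1 kg·m².
Added inertia Σmr² = (46.5)(1.88)² = 164.3 kg·m²; I_f = 528.1 + 164.3 = 692.4 kg·m².
ω_f = I_p ω_i / I_f = (528.1)(8.65) / 692.4 = 6.597 rpm.

ω_f ≈ 6.60 rpm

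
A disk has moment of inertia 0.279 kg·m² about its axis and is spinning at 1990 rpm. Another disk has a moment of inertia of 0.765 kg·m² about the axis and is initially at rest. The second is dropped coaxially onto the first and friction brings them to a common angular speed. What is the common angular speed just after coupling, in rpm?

|ω_f| ≈ 532 rpm

The coupling torques are internal; angular momentum about the shared axis is conserved.
Taking A's sense as positive: L = (0.2790)(1990) = 555.2 kg·m²·rpm.
Combined I = 0.2790 + 0.7650 = 1.044 kg·m².
ω_f = L / I = 555.2 / 1.044 = 531.8 rpm.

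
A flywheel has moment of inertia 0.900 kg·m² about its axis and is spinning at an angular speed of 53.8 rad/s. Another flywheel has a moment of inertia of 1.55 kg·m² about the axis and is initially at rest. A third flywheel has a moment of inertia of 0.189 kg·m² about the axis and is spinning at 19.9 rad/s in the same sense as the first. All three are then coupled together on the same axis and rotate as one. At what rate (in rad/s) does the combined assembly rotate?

No external torque acts about the common axis, so total angular momentum is conserved.
Taking A's sense as positive: L = (0.9000)(53.8) + (0.1890)(19.9) = 52.18 kg·m²·rad/s.
Combined I = 0.9000 + 1.550 + 0.1890 = 2.639 kg·m².
ω_f = L / I = 52.18 / 2.639 = 19.77 rad/s.

|ω_f| ≈ 19.8 rad/s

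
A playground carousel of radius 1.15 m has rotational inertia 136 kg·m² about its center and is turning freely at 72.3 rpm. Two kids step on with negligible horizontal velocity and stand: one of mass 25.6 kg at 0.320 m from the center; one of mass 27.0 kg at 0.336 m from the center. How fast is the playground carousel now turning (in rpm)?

The added mass arrives with no angular momentum about the center, and any external torque about the center is negligible, so the system's angular momentum is conserved.
Added inertia Σmr² = (25.6)(0.320)² + (27.0)(0.336)² = 5.670 kg·m²; I_f = 136.0 + 5.670 = 141.7 kg·m².
ω_f = I_p ω_i / I_f = (136.0)(72.3) / 141.7 = 69.41 rpm.

ω_f ≈ 69.4 rpm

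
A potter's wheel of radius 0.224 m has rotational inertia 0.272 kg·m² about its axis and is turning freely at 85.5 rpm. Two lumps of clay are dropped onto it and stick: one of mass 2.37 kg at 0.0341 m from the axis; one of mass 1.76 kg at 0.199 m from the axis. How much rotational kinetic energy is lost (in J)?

The added mass arrives with no angular momentum about the axis, and any external torque about the axis is negligible, so the system's angular momentum is conserved.
Added inertia Σmr² = (2.37)(0.0341)² + (1.76)(0.199)² = 0.07245 kg·m²; I_f = 0.2720 + 0.07245 = 0.3445 kg·m².
ω_f = I_p ω_i / I_f = (0.2720)(85.5) / 0.3445 = 67.52 rpm.
KE_i = ½(0.2720)(8.954 rad/s)² = 10.90 J; KE_f = ½(0.3445)(7.070)² = 8.609 J.

energy lost ≈ 2.29 J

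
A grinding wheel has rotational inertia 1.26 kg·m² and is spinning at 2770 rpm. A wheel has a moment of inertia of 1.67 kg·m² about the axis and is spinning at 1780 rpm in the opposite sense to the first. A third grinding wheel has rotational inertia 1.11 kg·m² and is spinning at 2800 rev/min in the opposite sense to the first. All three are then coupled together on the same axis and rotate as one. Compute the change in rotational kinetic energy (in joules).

ΔKE ≈ -1.21e+05 J

No external torque acts about the common axis, so total angular momentum is conserved.
Taking A's sense as positive: L = (1.260)(2770) − (1.670)(1780) − (1.110)(2800) = -2590 kg·m²·rpm.
Combined I = 1.260 + 1.670 + 1.110 = 4.040 kg·m².
ω_f = L / I = -2590 / 4.040 = -641.2 rpm.
KE_i = ½ΣIω² = 1.297e+05 J; KE_f = ½(4.040)(67.15)² = 9107 J.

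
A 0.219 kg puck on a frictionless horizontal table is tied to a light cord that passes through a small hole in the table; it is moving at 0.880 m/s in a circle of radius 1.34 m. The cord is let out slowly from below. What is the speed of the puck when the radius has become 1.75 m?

Central (radial) force ⇒ zero torque about the center ⇒ m v r is constant.
v₂ = v₁ r₁ / r₂ = (0.880)(1.34) / (1.75) = 0.6738 m/s.

v₂ ≈ 0.674 m/s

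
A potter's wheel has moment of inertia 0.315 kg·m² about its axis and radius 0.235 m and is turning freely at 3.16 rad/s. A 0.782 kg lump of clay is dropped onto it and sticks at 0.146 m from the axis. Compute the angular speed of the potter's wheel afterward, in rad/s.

No external torque acts about the axis; L_before = L_after.
Added inertia Σmr² = (0.782)(0.146)² = 0.01667 kg·m²; I_f = 0.3150 + 0.01667 = 0.3317 kg·m².
ω_f = I_p ω_i / I_f = (0.3150)(3.16) / 0.3317 = 3.001 rad/s.

ω_f ≈ 3.00 rad/s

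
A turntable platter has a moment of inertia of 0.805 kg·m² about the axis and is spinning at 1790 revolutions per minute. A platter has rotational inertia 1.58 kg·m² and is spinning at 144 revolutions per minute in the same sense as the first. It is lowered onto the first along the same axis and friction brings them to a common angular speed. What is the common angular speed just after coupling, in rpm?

|ω_f| ≈ 700 rpm

The coupling torques are internal; angular momentum about the shared axis is conserved.
Taking A's sense as positive: L = (0.8050)(1790) + (1.580)(144) = 1668 kg·m²·rpm.
Combined I = 0.8050 + 1.580 = 2.385 kg·m².
ω_f = L / I = 1668 / 2.385 = 699.6 rpm.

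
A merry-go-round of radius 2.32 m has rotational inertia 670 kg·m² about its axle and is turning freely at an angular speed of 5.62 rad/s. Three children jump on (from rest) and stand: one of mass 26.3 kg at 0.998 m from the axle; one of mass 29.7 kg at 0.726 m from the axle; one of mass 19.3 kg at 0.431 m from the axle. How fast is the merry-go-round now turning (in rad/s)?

ω_f ≈ 5.26 rad/s

No external torque acts about the axle; L_before = L_after.
Added inertia Σmr² = (26.3)(0.998)² + (29.7)(0.726)² + (19.3)(0.431)² = 45.43 kg·m²; I_f = 670.0 + 45.43 = 715.4 kg·m².
ω_f = I_p ω_i / I_f = (670.0)(5.62) / 715.4 = 5.263 rad/s.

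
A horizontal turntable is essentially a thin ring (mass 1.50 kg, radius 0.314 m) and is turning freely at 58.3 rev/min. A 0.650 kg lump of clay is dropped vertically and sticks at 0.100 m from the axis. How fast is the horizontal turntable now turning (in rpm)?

ω_f ≈ 55.8 rpm

The added mass arrives with no angular momentum about the axis, and any external torque about the axis is negligible, so the system's angular momentum is conserved.
I_p = (1.50)(0.314)² = 0.1479 kg·m².
Added inertia Σmr² = (0.650)(0.100)² = 0.006500 kg·m²; I_f = 0.1479 + 0.006500 = 0.1544 kg·m².
ω_f = I_p ω_i / I_f = (0.1479)(58.3) / 0.1544 = 55.85 rpm.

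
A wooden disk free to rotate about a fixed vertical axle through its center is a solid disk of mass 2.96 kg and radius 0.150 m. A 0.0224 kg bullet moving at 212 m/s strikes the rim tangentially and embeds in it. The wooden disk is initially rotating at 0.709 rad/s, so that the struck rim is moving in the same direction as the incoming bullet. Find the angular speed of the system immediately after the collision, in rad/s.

The axle reaction passes through the axle and exerts no torque about it; angular momentum about the axle is conserved through the impact.
I_p = ½(2.96)(0.150)² = 0.03330 kg·m². Taking the sense of the bullet's angular momentum as positive, L_{bullet} = m v R = (0.0224)(212)(0.150) = 0.7123 kg·m²/s.
L_i = +I_p ω_p + m v R = +(0.03330)(0.709) + 0.7123 = 0.7359 kg·m²/s.
After sticking, I_f = I_p + m R² = 0.03330 + (0.0224)(0.150)² = 0.03380 kg·m².
ω_f = L_i / I_f = 0.7359 / 0.03380 = 21.77 rad/s.

|ω_f| ≈ 21.8 rad/s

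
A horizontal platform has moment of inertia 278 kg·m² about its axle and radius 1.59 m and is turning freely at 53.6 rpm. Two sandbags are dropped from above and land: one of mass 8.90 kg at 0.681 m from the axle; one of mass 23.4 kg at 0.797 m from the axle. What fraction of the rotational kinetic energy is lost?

The added mass arrives with no angular momentum about the axle, and any external torque about the axle is negligible, so the system's angular momentum is conserved.
Added inertia Σmr² = (8.90)(0.681)² + (23.4)(0.797)² = 18.99 kg·m²; I_f = 278.0 + 18.99 = 297.0 kg·m².
ω_f = I_p ω_i / I_f = (278.0)(53.6) / 297.0 = 50.17 rpm.
KE_i = ½(278.0)(5.613 rad/s)² = 4379 J; KE_f = ½(297.0)(5.254)² = 4099 J.
Fraction lost = 0.06395.

fraction ≈ 0.0639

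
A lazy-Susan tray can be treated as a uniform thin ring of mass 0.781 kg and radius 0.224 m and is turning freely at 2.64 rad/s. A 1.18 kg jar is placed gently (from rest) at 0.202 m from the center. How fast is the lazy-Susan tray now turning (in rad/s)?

ω_f ≈ 1.18 rad/s

The added mass arrives with no angular momentum about the center, and any external torque about the center is negligible, so the system's angular momentum is conserved.
I_p = (0.781)(0.224)² = 0.03919 kg·m².
Added inertia Σmr² = (1.18)(0.202)² = 0.04815 kg·m²; I_f = 0.03919 + 0.04815 = 0.08734 kg·m².
ω_f = I_p ω_i / I_f = (0.03919)(2.64) / 0.08734 = 1.185 rad/s.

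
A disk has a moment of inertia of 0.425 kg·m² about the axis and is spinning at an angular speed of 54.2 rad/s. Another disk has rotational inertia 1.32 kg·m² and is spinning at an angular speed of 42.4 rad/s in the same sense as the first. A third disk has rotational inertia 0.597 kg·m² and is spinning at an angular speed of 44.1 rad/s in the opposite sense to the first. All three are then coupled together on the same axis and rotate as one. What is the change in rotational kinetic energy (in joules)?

ΔKE ≈ -1800 J

No external torque acts about the common axis, so total angular momentum is conserved.
Taking A's sense as positive: L = (0.4250)(54.2) + (1.320)(42.4) − (0.5970)(44.1) = 52.68 kg·m²·rad/s.
Combined I = 0.4250 + 1.320 + 0.5970 = 2.342 kg·m².
ω_f = L / I = 52.68 / 2.342 = 22.49 rad/s.
KE_i = ½ΣIω² = 2391 J; KE_f = ½(2.342)(22.49)² = 592.4 J.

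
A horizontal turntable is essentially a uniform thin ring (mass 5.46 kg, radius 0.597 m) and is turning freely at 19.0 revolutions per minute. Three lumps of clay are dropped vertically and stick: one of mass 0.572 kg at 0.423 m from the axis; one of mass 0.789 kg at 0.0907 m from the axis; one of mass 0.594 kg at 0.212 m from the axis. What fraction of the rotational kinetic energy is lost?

fraction ≈ 0.0651

No external torque acts about the axis; L_before = L_after.
I_p = (5.46)(0.597)² = 1.946 kg·m².
Added inertia Σmr² = (0.572)(0.423)² + (0.789)(0.0907)² + (0.594)(0.212)² = 0.1355 kg·m²; I_f = 1.946 + 0.1355 = 2.082 kg·m².
ω_f = I_p ω_i / I_f = (1.946)(19.0) / 2.082 = 17.76 rpm.
KE_i = ½(1.946)(1.990 rad/s)² = 3.852 J; KE_f = ½(2.082)(1.860)² = 3.601 J.
Fraction lost = 0.06511.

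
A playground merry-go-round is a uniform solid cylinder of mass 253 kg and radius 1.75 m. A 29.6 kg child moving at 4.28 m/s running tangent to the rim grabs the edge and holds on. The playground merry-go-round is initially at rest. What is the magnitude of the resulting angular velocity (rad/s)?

|ω_f| ≈ 0.464 rad/s

About the axle the impulsive forces during the collision are internal, so angular momentum about that axis is conserved.
I_p = ½(253)(1.75)² = 387.4 kg·m². Taking the sense of the child's angular momentum as positive, L_{child} = m v R = (29.6)(4.28)(1.75) = 221.7 kg·m²/s.
L_i = 0 + 221.7 = 221.7 kg·m²/s.
After sticking, I_f = I_p + m R² = 387.4 + (29.6)(1.75)² = 478.1 kg·m².
ω_f = L_i / I_f = 221.7 / 478.1 = 0.4638 rad/s.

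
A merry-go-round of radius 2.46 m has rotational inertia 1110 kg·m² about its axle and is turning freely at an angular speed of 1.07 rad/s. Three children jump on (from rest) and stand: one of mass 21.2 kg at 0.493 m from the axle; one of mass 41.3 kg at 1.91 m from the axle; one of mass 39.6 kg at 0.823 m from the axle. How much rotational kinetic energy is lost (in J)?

No external torque acts about the axle; L_before = L_after.
Added inertia Σmr² = (21.2)(0.493)² + (41.3)(1.91)² + (39.6)(0.823)² = 182.6 kg·m²; I_f = 1110 + 182.6 = 1293 kg·m².
ω_f = I_p ω_i / I_f = (1110)(1.07) / 1293 = 0.9188 rad/s.
KE_i = ½(1110)(1.070 rad/s)² = 635.4 J; KE_f = ½(1293)(0.9188)² = 545.6 J.

energy lost ≈ 89.8 J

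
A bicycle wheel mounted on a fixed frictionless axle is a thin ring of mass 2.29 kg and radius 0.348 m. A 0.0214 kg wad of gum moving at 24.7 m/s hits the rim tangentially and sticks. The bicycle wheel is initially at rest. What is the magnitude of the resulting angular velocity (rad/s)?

The axle reaction passes through the axle and exerts no torque about it; angular momentum about the axle is conserved through the impact.
I_p = (2.29)(0.348)² = 0.2773 kg·m². Taking the sense of the wad of gum's angular momentum as positive, L_{wad} = m v R = (0.0214)(24.7)(0.348) = 0.1839 kg·m²/s.
L_i = 0 + 0.1839 = 0.1839 kg·m²/s.
After sticking, I_f = I_p + m R² = 0.2773 + (0.0214)(0.348)² = 0.2799 kg·m².
ω_f = L_i / I_f = 0.1839 / 0.2799 = 0.6571 rad/s.

|ω_f| ≈ 0.657 rad/s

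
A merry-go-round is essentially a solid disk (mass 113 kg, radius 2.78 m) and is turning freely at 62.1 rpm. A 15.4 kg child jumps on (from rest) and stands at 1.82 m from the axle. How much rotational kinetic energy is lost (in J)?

No external torque acts about the axle; L_before = L_after.
I_p = ½(113)(2.78)² = 436.7 kg·m².
Added inertia Σmr² = (15.4)(1.82)² = 51.01 kg·m²; I_f = 436.7 + 51.01 = 487.7 kg·m².
ω_f = I_p ω_i / I_f = (436.7)(62.1) / 487.7 = 55.60 rpm.
KE_i = ½(436.7)(6.503 rad/s)² = 9233 J; KE_f = ½(487.7)(5.823)² = 8267 J.

energy lost ≈ 966 J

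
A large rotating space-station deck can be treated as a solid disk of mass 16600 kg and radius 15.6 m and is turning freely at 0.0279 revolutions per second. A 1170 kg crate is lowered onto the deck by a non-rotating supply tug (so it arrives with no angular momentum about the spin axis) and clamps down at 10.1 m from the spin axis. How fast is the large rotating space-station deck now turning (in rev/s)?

ω_f ≈ 0.0263 rev/s

The added mass arrives with no angular momentum about the spin axis, and any external torque about the spin axis is negligible, so the system's angular momentum is conserved.
I_p = ½(16600)(15.6)² = 2.020e+06 kg·m².
Added inertia Σmr² = (1170)(10.1)² = 1.194e+05 kg·m²; I_f = 2.020e+06 + 1.194e+05 = 2.139e+06 kg·m².
ω_f = I_p ω_i / I_f = (2.020e+06)(0.0279) / 2.139e+06 = 0.02634 rev/s.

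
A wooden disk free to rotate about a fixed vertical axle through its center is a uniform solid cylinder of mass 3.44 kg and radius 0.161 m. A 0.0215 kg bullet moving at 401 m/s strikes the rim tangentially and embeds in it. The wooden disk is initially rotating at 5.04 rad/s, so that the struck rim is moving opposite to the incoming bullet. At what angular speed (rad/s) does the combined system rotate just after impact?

The axle reaction passes through the axle and exerts no torque about it; angular momentum about the axle is conserved through the impact.
I_p = ½(3.44)(0.161)² = 0.04458 kg·m². Taking the sense of the bullet's angular momentum as positive, L_{bullet} = m v R = (0.0215)(401)(0.161) = 1.388 kg·m²/s.
L_i = −I_p ω_p + m v R = −(0.04458)(5.04) + 1.388 = 1.163 kg·m²/s.
After sticking, I_f = I_p + m R² = 0.04458 + (0.0215)(0.161)² = 0.04514 kg·m².
ω_f = L_i / I_f = 1.163 / 0.04514 = 25.77 rad/s.

|ω_f| ≈ 25.8 rad/s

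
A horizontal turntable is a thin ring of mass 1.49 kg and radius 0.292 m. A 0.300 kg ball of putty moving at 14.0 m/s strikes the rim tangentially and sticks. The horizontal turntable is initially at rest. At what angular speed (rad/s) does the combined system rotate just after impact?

The axle reaction passes through the axle and exerts no torque about it; angular momentum about the axle is conserved through the impact.
I_p = (1.49)(0.292)² = 0.1270 kg·m². Taking the sense of the ball of putty's angular momentum as positive, L_{ball} = m v R = (0.300)(14.0)(0.292) = 1.226 kg·m²/s.
L_i = 0 + 1.226 = 1.226 kg·m²/s.
After sticking, I_f = I_p + m R² = 0.1270 + (0.300)(0.292)² = 0.1526 kg·m².
ω_f = L_i / I_f = 1.226 / 0.1526 = 8.036 rad/s.

|ω_f| ≈ 8.04 rad/s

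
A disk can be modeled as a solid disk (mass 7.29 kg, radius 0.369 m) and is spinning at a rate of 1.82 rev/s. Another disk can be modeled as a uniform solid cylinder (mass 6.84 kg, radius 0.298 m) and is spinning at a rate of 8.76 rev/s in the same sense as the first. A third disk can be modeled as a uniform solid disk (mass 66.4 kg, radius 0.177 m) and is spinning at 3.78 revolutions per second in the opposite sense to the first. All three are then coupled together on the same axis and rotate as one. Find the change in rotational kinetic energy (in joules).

ΔKE ≈ -784 J

No external torque acts about the common axis, so total angular momentum is conserved.
Moments of inertia: I_A = ½(7.29)(0.369)² = 0.4963 kg·m²; I_B = ½(6.84)(0.298)² = 0.3037 kg·m²; I_C = ½(66.4)(0.177)² = 1.040 kg·m².
Taking A's sense as positive: L = (0.4963)(1.82) + (0.3037)(8.76) − (1.040)(3.78) = -0.3679 kg·m²·rev/s.
Combined I = 0.4963 + 0.3037 + 1.040 = 1.840 kg·m².
ω_f = L / I = -0.3679 / 1.840 = -0.1999 rev/s.
KE_i = ½ΣIω² = 785.8 J; KE_f = ½(1.840)(1.256)² = 1.452 J.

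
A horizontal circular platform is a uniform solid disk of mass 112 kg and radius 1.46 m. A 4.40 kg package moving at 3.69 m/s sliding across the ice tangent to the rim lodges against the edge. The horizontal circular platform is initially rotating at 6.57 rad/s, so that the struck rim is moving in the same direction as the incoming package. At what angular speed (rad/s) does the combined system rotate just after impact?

|ω_f| ≈ 6.28 rad/s

The axle reaction passes through the central axle and exerts no torque about it; angular momentum about the central axle is conserved through the impact.
I_p = ½(112)(1.46)² = 119.4 kg·m². Taking the sense of the package's angular momentum as positive, L_{package} = m v R = (4.40)(3.69)(1.46) = 23.70 kg·m²/s.
L_i = +I_p ω_p + m v R = +(119.4)(6.57) + 23.70 = 808.0 kg·m²/s.
After sticking, I_f = I_p + m R² = 119.4 + (4.40)(1.46)² = 128.7 kg·m².
ω_f = L_i / I_f = 808.0 / 128.7 = 6.276 rad/s.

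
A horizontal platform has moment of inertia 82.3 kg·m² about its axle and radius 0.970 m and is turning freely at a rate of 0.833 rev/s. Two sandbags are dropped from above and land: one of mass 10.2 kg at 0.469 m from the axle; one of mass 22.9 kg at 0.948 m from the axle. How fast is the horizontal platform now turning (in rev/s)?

No external torque acts about the axle; L_before = L_after.
Added inertia Σmr² = (10.2)(0.469)² + (22.9)(0.948)² = 22.82 kg·m²; I_f = 82.30 + 22.82 = 105.1 kg·m².
ω_f = I_p ω_i / I_f = (82.30)(0.833) / 105.1 = 0.6521 rev/s.

ω_f ≈ 0.652 rev/s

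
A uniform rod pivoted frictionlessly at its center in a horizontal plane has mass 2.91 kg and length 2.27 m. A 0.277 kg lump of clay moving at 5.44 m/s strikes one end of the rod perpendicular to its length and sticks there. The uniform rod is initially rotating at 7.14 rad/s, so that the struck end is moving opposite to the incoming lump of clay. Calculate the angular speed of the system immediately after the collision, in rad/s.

The axle reaction passes through the pivot and exerts no torque about it; angular momentum about the pivot is conserved through the impact.
I_p = (1/12)(2.91)(2.27)² = 1.250 kg·m². Taking the sense of the lump of clay's angular momentum as positive, L_{lump} = m v R = (0.277)(5.44)(2.27/2) = 1.710 kg·m²/s.
L_i = −I_p ω_p + m v R = −(1.250)(7.14) + 1.710 = -7.212 kg·m²/s.
After sticking, I_f = I_p + m R² = 1.250 + (0.277)(2.27/2)² = 1.606 kg·m².
ω_f = L_i / I_f = -7.212 / 1.606 = -4.489 rad/s.

|ω_f| ≈ 4.49 rad/s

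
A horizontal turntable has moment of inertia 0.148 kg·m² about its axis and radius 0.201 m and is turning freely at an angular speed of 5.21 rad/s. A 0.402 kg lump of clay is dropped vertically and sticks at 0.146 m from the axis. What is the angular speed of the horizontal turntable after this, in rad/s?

ω_f ≈ 4.92 rad/s

The added mass arrives with no angular momentum about the axis, and any external torque about the axis is negligible, so the system's angular momentum is conserved.
Added inertia Σmr² = (0.402)(0.146)² = 0.008569 kg·m²; I_f = 0.1480 + 0.008569 = 0.1566 kg·m².
ω_f = I_p ω_i / I_f = (0.1480)(5.21) / 0.1566 = 4.925 rad/s.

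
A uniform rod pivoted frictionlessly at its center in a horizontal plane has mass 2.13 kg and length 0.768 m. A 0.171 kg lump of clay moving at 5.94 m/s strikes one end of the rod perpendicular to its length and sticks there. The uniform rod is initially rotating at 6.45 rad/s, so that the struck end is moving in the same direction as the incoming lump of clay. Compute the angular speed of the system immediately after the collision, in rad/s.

The axle reaction passes through the pivot and exerts no torque about it; angular momentum about the pivot is conserved through the impact.
I_p = (1/12)(2.13)(0.768)² = 0.1047 kg·m². Taking the sense of the lump of clay's angular momentum as positive, L_{lump} = m v R = (0.171)(5.94)(0.768/2) = 0.3900 kg·m²/s.
L_i = +I_p ω_p + m v R = +(0.1047)(6.45) + 0.3900 = 1.065 kg·m²/s.
After sticking, I_f = I_p + m R² = 0.1047 + (0.171)(0.768/2)² = 0.1299 kg·m².
ω_f = L_i / I_f = 1.065 / 0.1299 = 8.201 rad/s.

|ω_f| ≈ 8.20 rad/s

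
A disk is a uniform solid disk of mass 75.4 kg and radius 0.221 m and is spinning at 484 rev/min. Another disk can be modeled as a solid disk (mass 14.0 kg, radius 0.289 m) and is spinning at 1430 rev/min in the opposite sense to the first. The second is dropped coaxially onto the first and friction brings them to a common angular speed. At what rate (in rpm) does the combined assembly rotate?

|ω_f| ≈ 22.7 rpm

No external torque acts about the common axis, so total angular momentum is conserved.
Moments of inertia: I_A = ½(75.4)(0.221)² = 1.841 kg·m²; I_B = ½(14.0)(0.289)² = 0.5846 kg·m².
Taking A's sense as positive: L = (1.841)(484) − (0.5846)(1430) = 55.15 kg·m²·rpm.
Combined I = 1.841 + 0.5846 = 2.426 kg·m².
ω_f = L / I = 55.15 / 2.426 = 22.73 rpm.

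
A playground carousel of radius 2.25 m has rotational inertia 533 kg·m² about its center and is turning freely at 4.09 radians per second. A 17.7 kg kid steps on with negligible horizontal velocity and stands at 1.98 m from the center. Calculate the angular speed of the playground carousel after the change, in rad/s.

ω_f ≈ 3.62 rad/s

The added mass arrives with no angular momentum about the center, and any external torque about the center is negligible, so the system's angular momentum is conserved.
Added inertia Σmr² = (17.7)(1.98)² = 69.39 kg·m²; I_f = 533.0 + 69.39 = 602.4 kg·m².
ω_f = I_p ω_i / I_f = (533.0)(4.09) / 602.4 = 3.619 rad/s.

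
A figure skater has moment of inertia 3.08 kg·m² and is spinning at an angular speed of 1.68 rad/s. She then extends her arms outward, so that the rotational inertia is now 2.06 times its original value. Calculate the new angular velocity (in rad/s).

No external torque acts about the spin axis, so angular momentum is conserved.
I₂ = 2.06 × 3.08 = 6.345 kg·m².
ω₂ = I₁ω₁ / I₂ = (3.080)(1.68 rad/s) / (6.345) = 0.8155 rad/s.

ω₂ ≈ 0.816 rad/s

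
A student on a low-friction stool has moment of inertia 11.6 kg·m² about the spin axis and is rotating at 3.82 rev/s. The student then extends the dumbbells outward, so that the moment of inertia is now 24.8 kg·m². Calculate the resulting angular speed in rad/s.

ω₂ ≈ 11.2 rad/s

With no external torque about the axis, L is conserved: I₁ω₁ = I₂ω₂.
ω₂ = I₁ω₁ / I₂ = (11.60)(3.82 rev/s) / (24.80) = 1.787 rev/s = 11.23 rad/s.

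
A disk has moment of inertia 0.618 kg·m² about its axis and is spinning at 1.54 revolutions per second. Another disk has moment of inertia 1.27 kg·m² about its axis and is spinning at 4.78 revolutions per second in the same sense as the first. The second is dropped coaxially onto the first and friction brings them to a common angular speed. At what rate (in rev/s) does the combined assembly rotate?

|ω_f| ≈ 3.72 rev/s

The coupling torques are internal; angular momentum about the shared axis is conserved.
Taking A's sense as positive: L = (0.6180)(1.54) + (1.270)(4.78) = 7.022 kg·m²·rev/s.
Combined I = 0.6180 + 1.270 = 1.888 kg·m².
ω_f = L / I = 7.022 / 1.888 = 3.719 rev/s.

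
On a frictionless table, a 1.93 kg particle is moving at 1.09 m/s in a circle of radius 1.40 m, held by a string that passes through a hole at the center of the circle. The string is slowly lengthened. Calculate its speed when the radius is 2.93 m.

v₂ ≈ 0.521 m/s

Central (radial) force ⇒ zero torque about the center ⇒ m v r is constant.
v₂ = v₁ r₁ / r₂ = (1.09)(1.40) / (2.93) = 0.5208 m/s.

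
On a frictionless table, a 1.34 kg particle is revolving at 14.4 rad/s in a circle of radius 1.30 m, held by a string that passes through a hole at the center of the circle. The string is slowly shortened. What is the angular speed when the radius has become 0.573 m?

The constraining force is radial, so m r² ω about the center is conserved.
ω₂ = ω₁ (r₁/r₂)² = (14.4)(1.30/0.573)² = 74.12 rad/s.

ω₂ ≈ 74.1 rad/s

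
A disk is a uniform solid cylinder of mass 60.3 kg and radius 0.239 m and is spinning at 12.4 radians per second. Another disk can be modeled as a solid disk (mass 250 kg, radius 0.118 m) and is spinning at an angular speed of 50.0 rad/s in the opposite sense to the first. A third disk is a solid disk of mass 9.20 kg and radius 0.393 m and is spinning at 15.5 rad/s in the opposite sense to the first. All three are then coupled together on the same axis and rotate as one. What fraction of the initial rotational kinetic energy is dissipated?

No external torque acts about the common axis, so total angular momentum is conserved.
Moments of inertia: I_A = ½(60.3)(0.239)² = 1.722 kg·m²; I_B = ½(250)(0.118)² = 1.740 kg·m²; I_C = ½(9.20)(0.393)² = 0.7105 kg·m².
Taking A's sense as positive: L = (1.722)(12.4) − (1.740)(50.0) − (0.7105)(15.5) = -76.68 kg·m²·rad/s.
Combined I = 1.722 + 1.740 + 0.7105 = 4.173 kg·m².
ω_f = L / I = -76.68 / 4.173 = -18.38 rad/s.
KE_i = ½ΣIω² = 2393 J; KE_f = ½(4.173)(18.38)² = 704.5 J.
Fraction dissipated = (KE_i − KE_f)/KE_i = 0.7056.

fraction ≈ 0.706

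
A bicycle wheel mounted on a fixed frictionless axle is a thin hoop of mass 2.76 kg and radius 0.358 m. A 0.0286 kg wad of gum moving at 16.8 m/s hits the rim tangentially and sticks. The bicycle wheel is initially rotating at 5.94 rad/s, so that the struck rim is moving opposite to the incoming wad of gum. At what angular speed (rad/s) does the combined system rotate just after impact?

About the axle the impulsive forces during the collision are internal, so angular momentum about that axis is conserved.
I_p = (2.76)(0.358)² = 0.3537 kg·m². Taking the sense of the wad of gum's angular momentum as positive, L_{wad} = m v R = (0.0286)(16.8)(0.358) = 0.1720 kg·m²/s.
L_i = −I_p ω_p + m v R = −(0.3537)(5.94) + 0.1720 = -1.929 kg·m²/s.
After sticking, I_f = I_p + m R² = 0.3537 + (0.0286)(0.358)² = 0.3574 kg·m².
ω_f = L_i / I_f = -1.929 / 0.3574 = -5.398 rad/s.

|ω_f| ≈ 5.40 rad/s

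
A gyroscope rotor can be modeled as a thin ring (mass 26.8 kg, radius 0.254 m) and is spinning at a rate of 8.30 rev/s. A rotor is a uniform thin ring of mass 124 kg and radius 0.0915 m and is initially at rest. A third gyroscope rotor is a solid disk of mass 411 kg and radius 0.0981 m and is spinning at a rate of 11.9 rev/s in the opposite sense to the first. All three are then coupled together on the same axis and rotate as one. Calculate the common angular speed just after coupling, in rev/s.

No external torque acts about the common axis, so total angular momentum is conserved.
Moments of inertia: I_A = (26.8)(0.254)² = 1.729 kg·m²; I_B = (124)(0.0915)² = 1.038 kg·m²; I_C = ½(411)(0.0981)² = 1.978 kg·m².
Taking A's sense as positive: L = (1.729)(8.30) − (1.978)(11.9) = -9.183 kg·m²·rev/s.
Combined I = 1.729 + 1.038 + 1.978 = 4.745 kg·m².
ω_f = L / I = -9.183 / 4.745 = -1.935 rev/s.

|ω_f| ≈ 1.94 rev/s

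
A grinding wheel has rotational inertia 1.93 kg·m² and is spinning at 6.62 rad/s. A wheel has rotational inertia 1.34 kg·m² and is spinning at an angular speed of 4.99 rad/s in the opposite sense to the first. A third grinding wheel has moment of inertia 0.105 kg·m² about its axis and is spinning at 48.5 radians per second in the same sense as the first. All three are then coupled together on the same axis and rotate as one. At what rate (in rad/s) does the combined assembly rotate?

The coupling torques are internal; angular momentum about the shared axis is conserved.
Taking A's sense as positive: L = (1.930)(6.62) − (1.340)(4.99) + (0.1050)(48.5) = 11.18 kg·m²·rad/s.
Combined I = 1.930 + 1.340 + 0.1050 = 3.375 kg·m².
ω_f = L / I = 11.18 / 3.375 = 3.313 rad/s.

|ω_f| ≈ 3.31 rad/s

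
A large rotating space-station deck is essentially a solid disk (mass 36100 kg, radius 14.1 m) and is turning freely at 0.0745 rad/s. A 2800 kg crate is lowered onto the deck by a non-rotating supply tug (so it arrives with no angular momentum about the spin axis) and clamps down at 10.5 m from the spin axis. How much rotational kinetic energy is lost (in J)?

The added mass arrives with no angular momentum about the spin axis, and any external torque about the spin axis is negligible, so the system's angular momentum is conserved.
I_p = ½(36100)(14.1)² = 3.589e+06 kg·m².
Added inertia Σmr² = (2800)(10.5)² = 3.087e+05 kg·m²; I_f = 3.589e+06 + 3.087e+05 = 3.897e+06 kg·m².
ω_f = I_p ω_i / I_f = (3.589e+06)(0.0745) / 3.897e+06 = 0.06860 rad/s.
KE_i = ½(3.589e+06)(0.07450 rad/s)² = 9959 J; KE_f = ½(3.897e+06)(0.06860)² = 9170 J.

energy lost ≈ 789 J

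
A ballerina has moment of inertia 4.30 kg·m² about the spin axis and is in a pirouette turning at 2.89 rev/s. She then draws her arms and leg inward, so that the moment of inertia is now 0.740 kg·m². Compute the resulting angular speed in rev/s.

With no external torque about the axis, L is conserved: I₁ω₁ = I₂ω₂.
ω₂ = I₁ω₁ / I₂ = (4.300)(2.89 rev/s) / (0.7400) = 16.79 rev/s.

ω₂ ≈ 16.8 rev/s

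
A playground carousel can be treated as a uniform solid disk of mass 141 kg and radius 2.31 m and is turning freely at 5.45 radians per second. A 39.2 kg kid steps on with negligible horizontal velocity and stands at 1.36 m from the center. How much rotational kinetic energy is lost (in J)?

The added mass arrives with no angular momentum about the center, and any external torque about the center is negligible, so the system's angular momentum is conserved.
I_p = ½(141)(2.31)² = 376.2 kg·m².
Added inertia Σmr² = (39.2)(1.36)² = 72.50 kg·m²; I_f = 376.2 + 72.50 = 448.7 kg·m².
ω_f = I_p ω_i / I_f = (376.2)(5.45) / 448.7 = 4.569 rad/s.
KE_i = ½(376.2)(5.450 rad/s)² = 5587 J; KE_f = ½(448.7)(4.569)² = 4684 J.

energy lost ≈ 903 J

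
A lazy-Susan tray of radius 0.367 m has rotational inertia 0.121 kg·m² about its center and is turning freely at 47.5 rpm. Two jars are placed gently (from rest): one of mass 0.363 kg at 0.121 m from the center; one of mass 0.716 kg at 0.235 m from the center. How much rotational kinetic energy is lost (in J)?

No external torque acts about the center; L_before = L_after.
Added inertia Σmr² = (0.363)(0.121)² + (0.716)(0.235)² = 0.04486 kg·m²; I_f = 0.1210 + 0.04486 = 0.1659 kg·m².
ω_f = I_p ω_i / I_f = (0.1210)(47.5) / 0.1659 = 34.65 rpm.
KE_i = ½(0.1210)(4.974 rad/s)² = 1.497 J; KE_f = ½(0.1659)(3.629)² = 1.092 J.

energy lost ≈ 0.405 J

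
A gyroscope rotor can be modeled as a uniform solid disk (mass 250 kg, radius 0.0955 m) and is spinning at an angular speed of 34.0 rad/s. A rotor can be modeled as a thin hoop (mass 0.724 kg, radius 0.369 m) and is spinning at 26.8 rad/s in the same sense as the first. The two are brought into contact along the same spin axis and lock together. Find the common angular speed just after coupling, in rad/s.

|ω_f| ≈ 33.4 rad/s

No external torque acts about the common axis, so total angular momentum is conserved.
Moments of inertia: I_A = ½(250)(0.0955)² = 1.140 kg·m²; I_B = (0.724)(0.369)² = 0.09858 kg·m².
Taking A's sense as positive: L = (1.140)(34.0) + (0.09858)(26.8) = 41.40 kg·m²·rad/s.
Combined I = 1.140 + 0.09858 = 1.239 kg·m².
ω_f = L / I = 41.40 / 1.239 = 33.43 rad/s.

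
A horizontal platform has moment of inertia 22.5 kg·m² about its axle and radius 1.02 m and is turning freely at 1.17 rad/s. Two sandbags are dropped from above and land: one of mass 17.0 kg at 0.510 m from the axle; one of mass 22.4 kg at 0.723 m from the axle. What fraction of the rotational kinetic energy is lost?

fraction ≈ 0.418

The added mass arrives with no angular momentum about the axle, and any external torque about the axle is negligible, so the system's angular momentum is conserved.
Added inertia Σmr² = (17.0)(0.510)² + (22.4)(0.723)² = 16.13 kg·m²; I_f = 22.50 + 16.13 = 38.63 kg·m².
ω_f = I_p ω_i / I_f = (22.50)(1.17) / 38.63 = 0.6815 rad/s.
KE_i = ½(22.50)(1.170 rad/s)² = 15.40 J; KE_f = ½(38.63)(0.6815)² = 8.970 J.
Fraction lost = 0.4176.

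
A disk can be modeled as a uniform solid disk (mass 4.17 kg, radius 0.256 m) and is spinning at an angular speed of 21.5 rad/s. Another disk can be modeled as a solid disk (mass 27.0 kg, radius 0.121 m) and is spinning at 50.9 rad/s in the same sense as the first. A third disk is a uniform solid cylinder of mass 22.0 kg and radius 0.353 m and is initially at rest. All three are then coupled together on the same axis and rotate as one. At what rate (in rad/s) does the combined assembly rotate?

No external torque acts about the common axis, so total angular momentum is conserved.
Moments of inertia: I_A = ½(4.17)(0.256)² = 0.1366 kg·m²; I_B = ½(27.0)(0.121)² = 0.1977 kg·m²; I_C = ½(22.0)(0.353)² = 1.371 kg·m².
Taking A's sense as positive: L = (0.1366)(21.5) + (0.1977)(50.9) = 13.00 kg·m²·rad/s.
Combined I = 0.1366 + 0.1977 + 1.371 = 1.705 kg·m².
ω_f = L / I = 13.00 / 1.705 = 7.624 rad/s.

|ω_f| ≈ 7.62 rad/s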